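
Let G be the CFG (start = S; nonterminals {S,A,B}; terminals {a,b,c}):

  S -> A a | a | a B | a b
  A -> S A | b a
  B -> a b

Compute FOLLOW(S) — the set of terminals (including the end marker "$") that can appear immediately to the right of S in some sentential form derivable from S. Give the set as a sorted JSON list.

FIRST iteration:
iter 1:
  A via A→b a: +{b}
  B via B→a b: +{a}
  S via S→A a: +{b}
  S via S→a: +{a}
  FIRST[S]={a,b}  FIRST[A]={b}  FIRST[B]={a}
iter 2:
  A via A→S A: +{a}
  FIRST[S]={a,b}  FIRST[A]={a,b}  FIRST[B]={a}
iter 3: done
  FIRST[S]={a,b}  FIRST[A]={a,b}  FIRST[B]={a}

FOLLOW iteration:
FOLLOW(S) := {$}
pass 1:
  A→S A: FOLLOW(S) ⊇ FIRST(A) = {a,b}; new: +{a,b}
  S→A a: FOLLOW(A) ⊇ FIRST(a) = {a}; new: +{a}
  S→a B: FOLLOW(B) ⊇ FOLLOW(S) ⊇ {$,a,b}; new: +{$,a,b}
  FOLLOW(S)={$,a,b}  FOLLOW(A)={a}  FOLLOW(B)={$,a,b}
pass 2: done
  FOLLOW(S)={$,a,b}  FOLLOW(A)={a}  FOLLOW(B)={$,a,b}

FOLLOW(S) = ["$", "a", "b"]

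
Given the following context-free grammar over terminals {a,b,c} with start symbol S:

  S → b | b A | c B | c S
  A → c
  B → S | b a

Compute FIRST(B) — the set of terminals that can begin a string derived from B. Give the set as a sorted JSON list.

Compute FIRST by fixpoint:
iter 1:
  A via A→c: +{c}
  B via B→b a: +{b}
  S via S→b: +{b}
  S via S→c B: +{c}
  FIRST(S)={b,c}  FIRST(A)={c}  FIRST(B)={b}
iter 2:
  B via B→S: +{c}
  FIRST(S)={b,c}  FIRST(A)={c}  FIRST(B)={b,c}
iter 3: — fixpoint
  FIRST(S)={b,c}  FIRST(A)={c}  FIRST(B)={b,c}

FIRST(B) = ["b", "c"]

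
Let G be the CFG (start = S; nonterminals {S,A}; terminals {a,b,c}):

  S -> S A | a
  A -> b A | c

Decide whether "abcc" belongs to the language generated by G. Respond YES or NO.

Convert to CNF:
  S -> S A | a
  A -> T0 A | c
  T0 -> b

CYK table (by increasing span):
  cell(0,0) a: {S}
  cell(1,1) b: {T0}  orig:{}
  cell(2,2) c: {A}
  cell(3,3) c: {A}
  cell(0,1) ab: ∅
  cell(1,2) bc: {A}
  cell(2,3) cc: ∅
  cell(0,2) abc: {S}
  cell(1,3) bcc: ∅
  cell(0,3) abcc: {S}

S ∈ T[0,3] ⇒ YES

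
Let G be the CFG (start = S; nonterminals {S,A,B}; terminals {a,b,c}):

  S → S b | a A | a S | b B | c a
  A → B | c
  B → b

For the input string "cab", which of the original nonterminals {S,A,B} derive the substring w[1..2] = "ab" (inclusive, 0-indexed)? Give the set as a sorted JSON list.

CNF form of G:
  S -> S T0 | T0 B | T1 A | T1 S | T2 T1
  A -> b | c
  B -> b
  T0 -> b
  T1 -> a
  T2 -> c

CYK fill (cells [i..j] with 1 ≤ i ≤ j ≤ 2 only):
  cell(1,1) a: {T1}  orig:{}
  cell(2,2) b: {A,B,T0}  orig:{A,B}
  cell(1,2) ab: {S}

Original NTs in T[1,2] deriving "ab": ["S"]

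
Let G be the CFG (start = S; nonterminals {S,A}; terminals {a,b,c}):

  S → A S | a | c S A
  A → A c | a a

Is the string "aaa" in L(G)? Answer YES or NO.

CNF form of G:
  S -> A S | T0 X2 | a
  A -> A T0 | T1 T1
  T0 -> c
  T1 -> a
  X2 -> S A

CYK fill:
  [0..0]={S,T1}  "a"  orig:{S}
  [1..1]={S,T1}  "a"  orig:{S}
  [2..2]={S,T1}  "a"  orig:{S}
  [0..1]={A}  "aa"
  [1..2]={A}  "aa"
  [0..2]={S,X2}  "aaa"  orig:{S}

S ∈ T[0,2] ⇒ YES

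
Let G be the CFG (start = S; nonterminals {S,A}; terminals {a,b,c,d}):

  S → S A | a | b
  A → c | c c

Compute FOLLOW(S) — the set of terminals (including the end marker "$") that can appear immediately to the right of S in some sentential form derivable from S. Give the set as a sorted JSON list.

FIRST iteration:
[1]
  A via A→c: +{c}
  S via S→a: +{a}
  S via S→b: +{b}
  S: {a,b}  A: {c}
[2] — fixpoint
  S: {a,b}  A: {c}

FOLLOW sets:
FOLLOW(S) := {$}
[1]
  S→S A: FOLLOW(S) ⊇ FIRST(A) = {c}; new: +{c}
  S→S A: FOLLOW(A) ⊇ FOLLOW(S) ⊇ {$,c}; new: +{$,c}
  S: {$,c}  A: {$,c}
[2] (stable)
  S: {$,c}  A: {$,c}

FOLLOW(S) = ["$", "c"]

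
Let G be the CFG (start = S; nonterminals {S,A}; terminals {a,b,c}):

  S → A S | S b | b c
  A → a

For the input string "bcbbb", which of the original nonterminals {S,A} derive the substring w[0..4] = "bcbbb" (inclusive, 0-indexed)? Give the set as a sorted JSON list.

Convert to CNF:
  S -> A S | S T0 | T0 T1
  A -> a
  T0 -> b
  T1 -> c

Fill CYK table bottom-up — only the sub-triangle for w[0..4]:
  T[0,0] 'b' = {T0}  orig:{}
  T[1,1] 'c' = {T1}  orig:{}
  T[2,2] 'b' = {T0}  orig:{}
  T[3,3] 'b' = {T0}  orig:{}
  T[4,4] 'b' = {T0}  orig:{}
  T[0,1] 'bc' = {S}
  T[1,2] 'cb' = ∅
  T[2,3] 'bb' = ∅
  T[3,4] 'bb' = ∅
  T[0,2] 'bcb' = {S}
  T[1,3] 'cbb' = ∅
  T[2,4] 'bbb' = ∅
  T[0,3] 'bcbb' = {S}
  T[1,4] 'cbbb' = ∅
  T[0,4] 'bcbbb' = {S}

Original NTs in T[0,4] deriving "bcbbb": ["S"]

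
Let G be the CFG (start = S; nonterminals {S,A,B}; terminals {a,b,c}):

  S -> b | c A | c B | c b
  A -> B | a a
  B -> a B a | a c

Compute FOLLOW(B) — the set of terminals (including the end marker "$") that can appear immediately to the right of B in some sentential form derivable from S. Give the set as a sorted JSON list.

FIRST iteration:
iter 1:
  A via A→a a: +{a}
  B via B→a B a: +{a}
  S via S→b: +{b}
  S via S→c A: +{c}
  S: {b,c}  A: {a}  B: {a}
iter 2: — fixpoint
  S: {b,c}  A: {a}  B: {a}

FOLLOW iteration:
FOLLOW(S) := {$}
pass 1:
  B→a B a: FOLLOW(B) ⊇ FIRST(a) = {a}; new: +{a}
  S→c A: FOLLOW(A) ⊇ FOLLOW(S) ⊇ {$}; new: +{$}
  S→c B: FOLLOW(B) ⊇ FOLLOW(S) ⊇ {$}; new: +{$}
  FOLLOW[S]={$}  FOLLOW[A]={$}  FOLLOW[B]={$,a}
pass 2: — fixpoint
  FOLLOW[S]={$}  FOLLOW[A]={$}  FOLLOW[B]={$,a}

FOLLOW(B) = ["$", "a"]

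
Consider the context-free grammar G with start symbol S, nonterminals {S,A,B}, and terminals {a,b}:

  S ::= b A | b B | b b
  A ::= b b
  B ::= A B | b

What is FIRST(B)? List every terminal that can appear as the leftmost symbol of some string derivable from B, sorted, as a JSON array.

FIRST sets, iterate to fixpoint:
pass 1:
  A via A→b b: +{b}
  B via B→A B: +{b}
  S via S→b A: +{b}
  FIRST[S]={b}  FIRST[A]={b}  FIRST[B]={b}
pass 2: — fixpoint
  FIRST[S]={b}  FIRST[A]={b}  FIRST[B]={b}

FIRST(B) = ["b"]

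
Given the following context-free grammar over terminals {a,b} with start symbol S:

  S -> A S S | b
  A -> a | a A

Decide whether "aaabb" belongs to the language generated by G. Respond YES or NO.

Convert to CNF:
  S -> A X1 | b
  A -> T0 A | a
  T0 -> a
  X1 -> S S

CYK table (by increasing span):
  [0..0]={A,T0}  "a"  orig:{A}
  [1..1]={A,T0}  "a"  orig:{A}
  [2..2]={A,T0}  "a"  orig:{A}
  [3..3]={S}  "b"
  [4..4]={S}  "b"
  [0..1]={A}  "aa"
  [1..2]={A}  "aa"
  [2..3]=∅  "ab"
  [3..4]={X1}  "bb"  orig:{}
  [0..2]={A}  "aaa"
  [1..3]=∅  "aab"
  [2..4]={S}  "abb"
  [0..3]=∅  "aaab"
  [1..4]={S}  "aabb"
  [0..4]={S}  "aaabb"

S ∈ T[0,4] ⇒ YES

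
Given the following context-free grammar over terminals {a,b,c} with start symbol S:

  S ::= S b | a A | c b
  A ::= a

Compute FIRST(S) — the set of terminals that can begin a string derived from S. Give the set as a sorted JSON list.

Compute FIRST by fixpoint:
pass 1:
  A via A→a: +{a}
  S via S→a A: +{a}
  S via S→c b: +{c}
  S: {a,c}  A: {a}
pass 2: (stable)
  S: {a,c}  A: {a}

FIRST(S) = ["a", "c"]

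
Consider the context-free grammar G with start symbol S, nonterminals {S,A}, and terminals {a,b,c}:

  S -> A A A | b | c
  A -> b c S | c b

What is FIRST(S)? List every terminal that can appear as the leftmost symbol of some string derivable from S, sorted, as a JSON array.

Compute FIRST by fixpoint:
pass 1:
  A via A→b c S: +{b}
  A via A→c b: +{c}
  S via S→A A A: +{b,c}
  FIRST(S)={b,c}  FIRST(A)={b,c}
pass 2: — fixpoint
  FIRST(S)={b,c}  FIRST(A)={b,c}

FIRST(S) = ["b", "c"]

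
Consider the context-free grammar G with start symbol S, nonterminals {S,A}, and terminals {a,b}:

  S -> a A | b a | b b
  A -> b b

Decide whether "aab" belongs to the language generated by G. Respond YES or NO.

Convert to CNF:
  S -> T0 T0 | T0 T1 | T1 A
  A -> T0 T0
  T0 -> b
  T1 -> a

Fill CYK table bottom-up:
  [0..0]={T1}  "a"  orig:{}
  [1..1]={T1}  "a"  orig:{}
  [2..2]={T0}  "b"  orig:{}
  [0..1]=∅  "aa"
  [1..2]=∅  "ab"
  [0..2]=∅  "aab"

S ∉ T[0,2] ⇒ NO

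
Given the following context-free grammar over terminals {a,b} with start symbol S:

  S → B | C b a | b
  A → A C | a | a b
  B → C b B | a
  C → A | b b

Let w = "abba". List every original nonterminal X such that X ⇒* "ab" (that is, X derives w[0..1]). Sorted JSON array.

Convert to CNF:
  S -> C X3 | C X4 | a | b
  A -> A C | T0 T1 | a
  B -> C X2 | a
  C -> A C | T0 T1 | T1 T1 | a
  T0 -> a
  T1 -> b
  X2 -> T1 B
  X3 -> T1 B
  X4 -> T1 T0

CYK table (by increasing span) — only the sub-triangle for w[0..1]:
  [0..0]={A,B,C,S,T0}  "a"  orig:{A,B,C,S}
  [1..1]={S,T1}  "b"  orig:{S}
  [0..1]={A,C}  "ab"

Original NTs in T[0,1] deriving "ab": ["A", "C"]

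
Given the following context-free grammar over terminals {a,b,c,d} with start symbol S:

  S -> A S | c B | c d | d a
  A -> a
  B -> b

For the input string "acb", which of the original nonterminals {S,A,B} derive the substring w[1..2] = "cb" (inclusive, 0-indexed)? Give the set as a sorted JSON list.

CNF form of G:
  S -> A S | T0 B | T0 T1 | T1 T2
  A -> a
  B -> b
  T0 -> c
  T1 -> d
  T2 -> a

CYK fill (cells [i..j] with 1 ≤ i ≤ j ≤ 2 only):
  cell(1,1) c: {T0}  orig:{}
  cell(2,2) b: {B}
  cell(1,2) cb: {S}

Original NTs in T[1,2] deriving "cb": ["S"]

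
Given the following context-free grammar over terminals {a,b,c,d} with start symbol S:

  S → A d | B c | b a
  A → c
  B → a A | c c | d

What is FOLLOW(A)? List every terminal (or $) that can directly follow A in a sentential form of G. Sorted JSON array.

Compute FIRST by fixpoint:
round 1:
  A via A→c: +{c}
  B via B→a A: +{a}
  B via B→c c: +{c}
  B via B→d: +{d}
  S via S→A d: +{c}
  S via S→B c: +{a,d}
  S via S→b a: +{b}
  FIRST[S]={a,b,c,d}  FIRST[A]={c}  FIRST[B]={a,c,d}
round 2: (no change)
  FIRST[S]={a,b,c,d}  FIRST[A]={c}  FIRST[B]={a,c,d}

FOLLOW sets:
initialize: $ ∈ FOLLOW(S)
iter 1:
  S→A d: FOLLOW(A) ⊇ FIRST(d) = {d}; new: +{d}
  S→B c: FOLLOW(B) ⊇ FIRST(c) = {c}; new: +{c}
  S: {$}  A: {d}  B: {c}
iter 2:
  B→a A: FOLLOW(A) ⊇ FOLLOW(B) ⊇ {c}; new: +{c}
  S: {$}  A: {c,d}  B: {c}
iter 3: (no change)
  S: {$}  A: {c,d}  B: {c}

FOLLOW(A) = ["c", "d"]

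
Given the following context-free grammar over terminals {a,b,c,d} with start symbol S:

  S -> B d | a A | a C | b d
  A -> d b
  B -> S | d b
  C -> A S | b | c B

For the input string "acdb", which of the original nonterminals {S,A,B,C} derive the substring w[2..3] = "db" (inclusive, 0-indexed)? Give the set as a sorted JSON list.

CNF form of G:
  S -> B T0 | T1 T0 | T2 A | T2 C
  A -> T0 T1
  B -> B T0 | T0 T1 | T1 T0 | T2 A | T2 C
  C -> A S | T3 B | b
  T0 -> d
  T1 -> b
  T2 -> a
  T3 -> c

Fill CYK table bottom-up (cells [i..j] with 2 ≤ i ≤ j ≤ 3 only):
  cell(2,2) d: {T0}  orig:{}
  cell(3,3) b: {C,T1}  orig:{C}
  cell(2,3) db: {A,B}

Original NTs in T[2,3] deriving "db": ["A", "B"]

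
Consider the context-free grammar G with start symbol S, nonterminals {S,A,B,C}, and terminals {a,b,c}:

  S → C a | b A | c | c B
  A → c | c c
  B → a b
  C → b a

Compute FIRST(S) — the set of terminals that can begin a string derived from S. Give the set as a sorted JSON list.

Compute FIRST by fixpoint:
pass 1:
  A via A→c: +{c}
  B via B→a b: +{a}
  C via C→b a: +{b}
  S via S→C a: +{b}
  S via S→c: +{c}
  FIRST[S]={b,c}  FIRST[A]={c}  FIRST[B]={a}  FIRST[C]={b}
pass 2: (no change)
  FIRST[S]={b,c}  FIRST[A]={c}  FIRST[B]={a}  FIRST[C]={b}

FIRST(S) = ["b", "c"]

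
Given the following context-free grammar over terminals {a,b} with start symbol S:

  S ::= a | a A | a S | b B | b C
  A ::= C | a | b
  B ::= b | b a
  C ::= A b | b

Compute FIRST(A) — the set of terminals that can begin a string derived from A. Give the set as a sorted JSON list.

FIRST sets, iterate to fixpoint:
[1]
  A via A→a: +{a}
  A via A→b: +{b}
  B via B→b: +{b}
  C via C→A b: +{a,b}
  S via S→a: +{a}
  S via S→b B: +{b}
  FIRST(S)={a,b}  FIRST(A)={a,b}  FIRST(B)={b}  FIRST(C)={a,b}
[2] — fixpoint
  FIRST(S)={a,b}  FIRST(A)={a,b}  FIRST(B)={b}  FIRST(C)={a,b}

FIRST(A) = ["a", "b"]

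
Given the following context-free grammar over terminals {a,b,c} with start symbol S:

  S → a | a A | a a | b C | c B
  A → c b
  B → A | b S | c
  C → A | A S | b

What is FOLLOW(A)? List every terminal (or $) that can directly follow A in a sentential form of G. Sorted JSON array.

FIRST sets, iterate to fixpoint:
[1]
  A via A→c b: +{c}
  B via B→A: +{c}
  B via B→b S: +{b}
  C via C→A: +{c}
  C via C→b: +{b}
  S via S→a: +{a}
  S via S→b C: +{b}
  S via S→c B: +{c}
  S: {a,b,c}  A: {c}  B: {b,c}  C: {b,c}
[2] (stable)
  S: {a,b,c}  A: {c}  B: {b,c}  C: {b,c}

FOLLOW iteration:
initialize: $ ∈ FOLLOW(S)
iter 1:
  C→A S: FOLLOW(A) ⊇ FIRST(S) = {a,b,c}; new: +{a,b,c}
  S→a A: FOLLOW(A) ⊇ FOLLOW(S) ⊇ {$}; new: +{$}
  S→b C: FOLLOW(C) ⊇ FOLLOW(S) ⊇ {$}; new: +{$}
  S→c B: FOLLOW(B) ⊇ FOLLOW(S) ⊇ {$}; new: +{$}
  S: {$}  A: {$,a,b,c}  B: {$}  C: {$}
iter 2: done
  S: {$}  A: {$,a,b,c}  B: {$}  C: {$}

FOLLOW(A) = ["$", "a", "b", "c"]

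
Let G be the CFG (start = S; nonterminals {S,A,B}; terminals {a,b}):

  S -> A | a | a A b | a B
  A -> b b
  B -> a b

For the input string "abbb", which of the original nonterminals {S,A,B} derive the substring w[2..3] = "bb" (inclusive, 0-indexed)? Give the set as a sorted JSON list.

Convert to CNF:
  S -> T0 T0 | T1 B | T1 X2 | a
  A -> T0 T0
  B -> T1 T0
  T0 -> b
  T1 -> a
  X2 -> A T0

CYK fill (cells [i..j] with 2 ≤ i ≤ j ≤ 3 only):
  T[2,2] 'b' = {T0}  orig:{}
  T[3,3] 'b' = {T0}  orig:{}
  T[2,3] 'bb' = {A,S}

Original NTs in T[2,3] deriving "bb": ["A", "S"]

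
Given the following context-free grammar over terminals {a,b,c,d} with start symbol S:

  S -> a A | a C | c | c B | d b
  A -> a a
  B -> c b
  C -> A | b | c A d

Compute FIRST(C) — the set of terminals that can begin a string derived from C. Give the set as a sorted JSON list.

FIRST iteration:
pass 1:
  A via A→a a: +{a}
  B via B→c b: +{c}
  C via C→A: +{a}
  C via C→b: +{b}
  C via C→c A d: +{c}
  S via S→a A: +{a}
  S via S→c: +{c}
  S via S→d b: +{d}
  FIRST(S)={a,c,d}  FIRST(A)={a}  FIRST(B)={c}  FIRST(C)={a,b,c}
pass 2: — fixpoint
  FIRST(S)={a,c,d}  FIRST(A)={a}  FIRST(B)={c}  FIRST(C)={a,b,c}

FIRST(C) = ["a", "b", "c"]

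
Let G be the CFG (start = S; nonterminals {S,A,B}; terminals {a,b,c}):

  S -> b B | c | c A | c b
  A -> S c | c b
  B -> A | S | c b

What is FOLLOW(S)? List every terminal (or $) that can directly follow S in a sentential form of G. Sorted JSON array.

FIRST iteration:
round 1:
  A via A→c b: +{c}
  B via B→A: +{c}
  S via S→b B: +{b}
  S via S→c: +{c}
  S: {b,c}  A: {c}  B: {c}
round 2:
  A via A→S c: +{b}
  B via B→A: +{b}
  S: {b,c}  A: {b,c}  B: {b,c}
round 3: done
  S: {b,c}  A: {b,c}  B: {b,c}

Compute FOLLOW by fixpoint:
seed FOLLOW(S) with $
iter 1:
  A→S c: FOLLOW(S) ⊇ FIRST(c) = {c}; new: +{c}
  S→b B: FOLLOW(B) ⊇ FOLLOW(S) ⊇ {$,c}; new: +{$,c}
  S→c A: FOLLOW(A) ⊇ FOLLOW(S) ⊇ {$,c}; new: +{$,c}
  S: {$,c}  A: {$,c}  B: {$,c}
iter 2: done
  S: {$,c}  A: {$,c}  B: {$,c}

FOLLOW(S) = ["$", "c"]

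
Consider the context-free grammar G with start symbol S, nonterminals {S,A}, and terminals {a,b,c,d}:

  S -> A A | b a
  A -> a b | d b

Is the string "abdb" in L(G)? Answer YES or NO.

CNF form of G:
  S -> A A | T1 T0
  A -> T0 T1 | T2 T1
  T0 -> a
  T1 -> b
  T2 -> d

CYK table (by increasing span):
  cell(0,0) a: {T0}  orig:{}
  cell(1,1) b: {T1}  orig:{}
  cell(2,2) d: {T2}  orig:{}
  cell(3,3) b: {T1}  orig:{}
  cell(0,1) ab: {A}
  cell(1,2) bd: ∅
  cell(2,3) db: {A}
  cell(0,2) abd: ∅
  cell(1,3) bdb: ∅
  cell(0,3) abdb: {S}

S ∈ T[0,3] ⇒ YES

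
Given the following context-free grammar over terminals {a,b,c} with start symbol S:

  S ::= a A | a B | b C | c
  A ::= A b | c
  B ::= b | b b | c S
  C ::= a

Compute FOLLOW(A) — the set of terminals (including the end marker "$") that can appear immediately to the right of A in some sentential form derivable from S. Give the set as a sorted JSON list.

FIRST iteration:
round 1:
  A via A→c: +{c}
  B via B→b: +{b}
  B via B→c S: +{c}
  C via C→a: +{a}
  S via S→a A: +{a}
  S via S→b C: +{b}
  S via S→c: +{c}
  FIRST[S]={a,b,c}  FIRST[A]={c}  FIRST[B]={b,c}  FIRST[C]={a}
round 2: (stable)
  FIRST[S]={a,b,c}  FIRST[A]={c}  FIRST[B]={b,c}  FIRST[C]={a}

FOLLOW iteration:
seed FOLLOW(S) with $
pass 1:
  A→A b: FOLLOW(A) ⊇ FIRST(b) = {b}; new: +{b}
  S→a A: FOLLOW(A) ⊇ FOLLOW(S) ⊇ {$}; new: +{$}
  S→a B: FOLLOW(B) ⊇ FOLLOW(S) ⊇ {$}; new: +{$}
  S→b C: FOLLOW(C) ⊇ FOLLOW(S) ⊇ {$}; new: +{$}
  FOLLOW[S]={$}  FOLLOW[A]={$,b}  FOLLOW[B]={$}  FOLLOW[C]={$}
pass 2: (no change)
  FOLLOW[S]={$}  FOLLOW[A]={$,b}  FOLLOW[B]={$}  FOLLOW[C]={$}

FOLLOW(A) = ["$", "b"]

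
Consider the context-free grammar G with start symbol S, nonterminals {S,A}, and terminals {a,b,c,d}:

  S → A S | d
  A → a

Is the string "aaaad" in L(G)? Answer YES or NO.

CNF form of G:
  S -> A S | d
  A -> a

CYK table (by increasing span):
  T[0,0] 'a' = {A}
  T[1,1] 'a' = {A}
  T[2,2] 'a' = {A}
  T[3,3] 'a' = {A}
  T[4,4] 'd' = {S}
  T[0,1] 'aa' = ∅
  T[1,2] 'aa' = ∅
  T[2,3] 'aa' = ∅
  T[3,4] 'ad' = {S}
  T[0,2] 'aaa' = ∅
  T[1,3] 'aaa' = ∅
  T[2,4] 'aad' = {S}
  T[0,3] 'aaaa' = ∅
  T[1,4] 'aaad' = {S}
  T[0,4] 'aaaad' = {S}

S ∈ T[0,4] ⇒ YES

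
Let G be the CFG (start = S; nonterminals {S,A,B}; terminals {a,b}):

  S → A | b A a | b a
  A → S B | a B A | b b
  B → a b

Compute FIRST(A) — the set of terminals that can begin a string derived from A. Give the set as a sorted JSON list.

FIRST sets, iterate to fixpoint:
[1]
  A via A→a B A: +{a}
  A via A→b b: +{b}
  B via B→a b: +{a}
  S via S→A: +{a,b}
  FIRST[S]={a,b}  FIRST[A]={a,b}  FIRST[B]={a}
[2] (no change)
  FIRST[S]={a,b}  FIRST[A]={a,b}  FIRST[B]={a}

FIRST(A) = ["a", "b"]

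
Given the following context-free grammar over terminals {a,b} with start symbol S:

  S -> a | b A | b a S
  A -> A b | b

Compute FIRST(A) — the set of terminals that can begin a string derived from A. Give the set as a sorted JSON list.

Compute FIRST by fixpoint:
iter 1:
  A via A→b: +{b}
  S via S→a: +{a}
  S via S→b A: +{b}
  FIRST[S]={a,b}  FIRST[A]={b}
iter 2: (stable)
  FIRST[S]={a,b}  FIRST[A]={b}

FIRST(A) = ["b"]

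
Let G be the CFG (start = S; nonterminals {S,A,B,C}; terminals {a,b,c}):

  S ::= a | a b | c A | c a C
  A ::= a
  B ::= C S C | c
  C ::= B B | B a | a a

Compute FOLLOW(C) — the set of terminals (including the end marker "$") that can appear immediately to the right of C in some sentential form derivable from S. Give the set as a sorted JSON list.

FIRST sets, iterate to fixpoint:
pass 1:
  A via A→a: +{a}
  B via B→c: +{c}
  C via C→B B: +{c}
  C via C→a a: +{a}
  S via S→a: +{a}
  S via S→c A: +{c}
  FIRST[S]={a,c}  FIRST[A]={a}  FIRST[B]={c}  FIRST[C]={a,c}
pass 2:
  B via B→C S C: +{a}
  FIRST[S]={a,c}  FIRST[A]={a}  FIRST[B]={a,c}  FIRST[C]={a,c}
pass 3: done
  FIRST[S]={a,c}  FIRST[A]={a}  FIRST[B]={a,c}  FIRST[C]={a,c}

FOLLOW sets:
seed FOLLOW(S) with $
round 1:
  B→C S C: FOLLOW(C) ⊇ FIRST(S) = {a,c}; new: +{a,c}
  B→C S C: FOLLOW(S) ⊇ FIRST(C) = {a,c}; new: +{a,c}
  C→B B: FOLLOW(B) ⊇ FIRST(B) = {a,c}; new: +{a,c}
  S→c A: FOLLOW(A) ⊇ FOLLOW(S) ⊇ {$,a,c}; new: +{$,a,c}
  S→c a C: FOLLOW(C) ⊇ FOLLOW(S) ⊇ {$,a,c}; new: +{$}
  FOLLOW(S)={$,a,c}  FOLLOW(A)={$,a,c}  FOLLOW(B)={a,c}  FOLLOW(C)={$,a,c}
round 2:
  C→B B: FOLLOW(B) ⊇ FOLLOW(C) ⊇ {$,a,c}; new: +{$}
  FOLLOW(S)={$,a,c}  FOLLOW(A)={$,a,c}  FOLLOW(B)={$,a,c}  FOLLOW(C)={$,a,c}
round 3: (stable)
  FOLLOW(S)={$,a,c}  FOLLOW(A)={$,a,c}  FOLLOW(B)={$,a,c}  FOLLOW(C)={$,a,c}

FOLLOW(C) = ["$", "a", "c"]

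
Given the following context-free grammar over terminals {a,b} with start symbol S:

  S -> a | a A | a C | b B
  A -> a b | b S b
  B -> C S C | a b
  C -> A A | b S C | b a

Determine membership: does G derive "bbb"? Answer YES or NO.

Convert to CNF:
  S -> T0 A | T0 C | T1 B | a
  A -> T0 T1 | T1 X2
  B -> C X3 | T0 T1
  C -> A A | T1 T0 | T1 X4
  T0 -> a
  T1 -> b
  X2 -> S T1
  X3 -> S C
  X4 -> S C

CYK fill:
  [0..0]={T1}  "b"  orig:{}
  [1..1]={T1}  "b"  orig:{}
  [2..2]={T1}  "b"  orig:{}
  [0..1]=∅  "bb"
  [1..2]=∅  "bb"
  [0..2]=∅  "bbb"

S ∉ T[0,2] ⇒ NO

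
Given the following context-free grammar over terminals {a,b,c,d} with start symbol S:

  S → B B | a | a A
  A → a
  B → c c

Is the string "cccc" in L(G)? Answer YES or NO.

CNF form of G:
  S -> B B | T1 A | a
  A -> a
  B -> T0 T0
  T0 -> c
  T1 -> a

CYK table (by increasing span):
  [0..0]={T0}  "c"  orig:{}
  [1..1]={T0}  "c"  orig:{}
  [2..2]={T0}  "c"  orig:{}
  [3..3]={T0}  "c"  orig:{}
  [0..1]={B}  "cc"
  [1..2]={B}  "cc"
  [2..3]={B}  "cc"
  [0..2]=∅  "ccc"
  [1..3]=∅  "ccc"
  [0..3]={S}  "cccc"

S ∈ T[0,3] ⇒ YES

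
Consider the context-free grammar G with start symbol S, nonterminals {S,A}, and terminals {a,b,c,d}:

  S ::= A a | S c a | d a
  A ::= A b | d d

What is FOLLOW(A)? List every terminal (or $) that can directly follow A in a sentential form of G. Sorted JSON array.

Compute FIRST by fixpoint:
[1]
  A via A→d d: +{d}
  S via S→A a: +{d}
  FIRST[S]={d}  FIRST[A]={d}
[2] — fixpoint
  FIRST[S]={d}  FIRST[A]={d}

Compute FOLLOW by fixpoint:
FOLLOW(S) := {$}
iter 1:
  A→A b: FOLLOW(A) ⊇ FIRST(b) = {b}; new: +{b}
  S→A a: FOLLOW(A) ⊇ FIRST(a) = {a}; new: +{a}
  S→S c a: FOLLOW(S) ⊇ FIRST(c) = {c}; new: +{c}
  FOLLOW[S]={$,c}  FOLLOW[A]={a,b}
iter 2: done
  FOLLOW[S]={$,c}  FOLLOW[A]={a,b}

FOLLOW(A) = ["a", "b"]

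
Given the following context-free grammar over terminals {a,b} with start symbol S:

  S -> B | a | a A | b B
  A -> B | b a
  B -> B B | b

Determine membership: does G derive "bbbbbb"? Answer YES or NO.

CNF form of G:
  S -> B B | T0 B | T1 A | a | b
  A -> B B | T0 T1 | b
  B -> B B | b
  T0 -> b
  T1 -> a

Fill CYK table bottom-up:
  [0..0]={A,B,S,T0}  "b"  orig:{A,B,S}
  [1..1]={A,B,S,T0}  "b"  orig:{A,B,S}
  [2..2]={A,B,S,T0}  "b"  orig:{A,B,S}
  [3..3]={A,B,S,T0}  "b"  orig:{A,B,S}
  [4..4]={A,B,S,T0}  "b"  orig:{A,B,S}
  [5..5]={A,B,S,T0}  "b"  orig:{A,B,S}
  [0..1]={A,B,S}  "bb"
  [1..2]={A,B,S}  "bb"
  [2..3]={A,B,S}  "bb"
  [3..4]={A,B,S}  "bb"
  [4..5]={A,B,S}  "bb"
  [0..2]={A,B,S}  "bbb"
  [1..3]={A,B,S}  "bbb"
  [2..4]={A,B,S}  "bbb"
  [3..5]={A,B,S}  "bbb"
  [0..3]={A,B,S}  "bbbb"
  [1..4]={A,B,S}  "bbbb"
  [2..5]={A,B,S}  "bbbb"
  [0..4]={A,B,S}  "bbbbb"
  [1..5]={A,B,S}  "bbbbb"
  [0..5]={A,B,S}  "bbbbbb"

S ∈ T[0,5] ⇒ YES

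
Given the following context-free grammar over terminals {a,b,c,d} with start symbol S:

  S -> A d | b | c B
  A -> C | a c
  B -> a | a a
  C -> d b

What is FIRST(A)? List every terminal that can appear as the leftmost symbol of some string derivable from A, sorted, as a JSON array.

FIRST sets, iterate to fixpoint:
[1]
  A via A→a c: +{a}
  B via B→a: +{a}
  C via C→d b: +{d}
  S via S→A d: +{a}
  S via S→b: +{b}
  S via S→c B: +{c}
  FIRST(S)={a,b,c}  FIRST(A)={a}  FIRST(B)={a}  FIRST(C)={d}
[2]
  A via A→C: +{d}
  S via S→A d: +{d}
  FIRST(S)={a,b,c,d}  FIRST(A)={a,d}  FIRST(B)={a}  FIRST(C)={d}
[3] (no change)
  FIRST(S)={a,b,c,d}  FIRST(A)={a,d}  FIRST(B)={a}  FIRST(C)={d}

FIRST(A) = ["a", "d"]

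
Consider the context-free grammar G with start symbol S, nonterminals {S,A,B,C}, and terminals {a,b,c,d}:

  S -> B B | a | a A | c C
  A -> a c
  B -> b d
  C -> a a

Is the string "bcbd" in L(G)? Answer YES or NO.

Convert to CNF:
  S -> B B | T0 A | T1 C | a
  A -> T0 T1
  B -> T2 T3
  C -> T0 T0
  T0 -> a
  T1 -> c
  T2 -> b
  T3 -> d

CYK table (by increasing span):
  [0..0]={T2}  "b"  orig:{}
  [1..1]={T1}  "c"  orig:{}
  [2..2]={T2}  "b"  orig:{}
  [3..3]={T3}  "d"  orig:{}
  [0..1]=∅  "bc"
  [1..2]=∅  "cb"
  [2..3]={B}  "bd"
  [0..2]=∅  "bcb"
  [1..3]=∅  "cbd"
  [0..3]=∅  "bcbd"

S ∉ T[0,3] ⇒ NO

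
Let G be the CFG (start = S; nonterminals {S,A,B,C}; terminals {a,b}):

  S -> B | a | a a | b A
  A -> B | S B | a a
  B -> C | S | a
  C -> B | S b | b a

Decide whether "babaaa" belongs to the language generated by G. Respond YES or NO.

Convert to CNF:
  S -> S T0 | T0 A | T0 T1 | T1 T1 | a
  A -> S B | S T0 | T0 A | T0 T1 | T1 T1 | a
  B -> S T0 | T0 A | T0 T1 | T1 T1 | a
  C -> S T0 | T0 A | T0 T1 | T1 T1 | a
  T0 -> b
  T1 -> a

Fill CYK table bottom-up:
  T[0,0] 'b' = {T0}  orig:{}
  T[1,1] 'a' = {A,B,C,S,T1}  orig:{A,B,C,S}
  T[2,2] 'b' = {T0}  orig:{}
  T[3,3] 'a' = {A,B,C,S,T1}  orig:{A,B,C,S}
  T[4,4] 'a' = {A,B,C,S,T1}  orig:{A,B,C,S}
  T[5,5] 'a' = {A,B,C,S,T1}  orig:{A,B,C,S}
  T[0,1] 'ba' = {A,B,C,S}
  T[1,2] 'ab' = {A,B,C,S}
  T[2,3] 'ba' = {A,B,C,S}
  T[3,4] 'aa' = {A,B,C,S}
  T[4,5] 'aa' = {A,B,C,S}
  T[0,2] 'bab' = {A,B,C,S}
  T[1,3] 'aba' = {A}
  T[2,4] 'baa' = {A,B,C,S}
  T[3,5] 'aaa' = {A}
  T[0,3] 'baba' = {A,B,C,S}
  T[1,4] 'abaa' = {A}
  T[2,5] 'baaa' = {A,B,C,S}
  T[0,4] 'babaa' = {A,B,C,S}
  T[1,5] 'abaaa' = {A}
  T[0,5] 'babaaa' = {A,B,C,S}

S ∈ T[0,5] ⇒ YES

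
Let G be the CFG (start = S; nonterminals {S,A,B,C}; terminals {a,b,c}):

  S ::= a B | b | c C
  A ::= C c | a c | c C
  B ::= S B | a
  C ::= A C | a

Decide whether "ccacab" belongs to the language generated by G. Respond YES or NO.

CNF form of G:
  S -> T0 C | T1 B | b
  A -> C T0 | T0 C | T1 T0
  B -> S B | a
  C -> A C | a
  T0 -> c
  T1 -> a

CYK table (by increasing span):
  T[0,0] 'c' = {T0}  orig:{}
  T[1,1] 'c' = {T0}  orig:{}
  T[2,2] 'a' = {B,C,T1}  orig:{B,C}
  T[3,3] 'c' = {T0}  orig:{}
  T[4,4] 'a' = {B,C,T1}  orig:{B,C}
  T[5,5] 'b' = {S}
  T[0,1] 'cc' = ∅
  T[1,2] 'ca' = {A,S}
  T[2,3] 'ac' = {A}
  T[3,4] 'ca' = {A,S}
  T[4,5] 'ab' = ∅
  T[0,2] 'cca' = ∅
  T[1,3] 'cac' = ∅
  T[2,4] 'aca' = {C}
  T[3,5] 'cab' = ∅
  T[0,3] 'ccac' = ∅
  T[1,4] 'caca' = {A,S}
  T[2,5] 'acab' = ∅
  T[0,4] 'ccaca' = ∅
  T[1,5] 'cacab' = ∅
  T[0,5] 'ccacab' = ∅

S ∉ T[0,5] ⇒ NO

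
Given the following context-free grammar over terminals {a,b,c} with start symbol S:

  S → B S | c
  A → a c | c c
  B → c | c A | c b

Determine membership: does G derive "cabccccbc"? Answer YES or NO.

CNF form of G:
  S -> B S | c
  A -> T0 T1 | T1 T1
  B -> T1 A | T1 T2 | c
  T0 -> a
  T1 -> c
  T2 -> b

CYK fill:
  T[0,0] 'c' = {B,S,T1}  orig:{B,S}
  T[1,1] 'a' = {T0}  orig:{}
  T[2,2] 'b' = {T2}  orig:{}
  T[3,3] 'c' = {B,S,T1}  orig:{B,S}
  T[4,4] 'c' = {B,S,T1}  orig:{B,S}
  T[5,5] 'c' = {B,S,T1}  orig:{B,S}
  T[6,6] 'c' = {B,S,T1}  orig:{B,S}
  T[7,7] 'b' = {T2}  orig:{}
  T[8,8] 'c' = {B,S,T1}  orig:{B,S}
  T[0,1] 'ca' = ∅
  T[1,2] 'ab' = ∅
  T[2,3] 'bc' = ∅
  T[3,4] 'cc' = {A,S}
  T[4,5] 'cc' = {A,S}
  T[5,6] 'cc' = {A,S}
  T[6,7] 'cb' = {B}
  T[7,8] 'bc' = ∅
  T[0,2] 'cab' = ∅
  T[1,3] 'abc' = ∅
  T[2,4] 'bcc' = ∅
  T[3,5] 'ccc' = {B,S}
  T[4,6] 'ccc' = {B,S}
  T[5,7] 'ccb' = ∅
  T[6,8] 'cbc' = {S}
  T[0,3] 'cabc' = ∅
  T[1,4] 'abcc' = ∅
  T[2,5] 'bccc' = ∅
  T[3,6] 'cccc' = {S}
  T[4,7] 'cccb' = ∅
  T[5,8] 'ccbc' = {S}
  T[0,4] 'cabcc' = ∅
  T[1,5] 'abccc' = ∅
  T[2,6] 'bcccc' = ∅
  T[3,7] 'ccccb' = ∅
  T[4,8] 'cccbc' = {S}
  T[0,5] 'cabccc' = ∅
  T[1,6] 'abcccc' = ∅
  T[2,7] 'bccccb' = ∅
  T[3,8] 'ccccbc' = {S}
  T[0,6] 'cabcccc' = ∅
  T[1,7] 'abccccb' = ∅
  T[2,8] 'bccccbc' = ∅
  T[0,7] 'cabccccb' = ∅
  T[1,8] 'abccccbc' = ∅
  T[0,8] 'cabccccbc' = ∅

S ∉ T[0,8] ⇒ NO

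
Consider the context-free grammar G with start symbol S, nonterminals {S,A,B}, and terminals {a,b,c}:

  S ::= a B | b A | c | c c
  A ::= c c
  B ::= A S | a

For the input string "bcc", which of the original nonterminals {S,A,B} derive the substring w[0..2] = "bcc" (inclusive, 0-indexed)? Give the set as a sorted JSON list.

CNF form of G:
  S -> T0 T0 | T1 B | T2 A | c
  A -> T0 T0
  B -> A S | a
  T0 -> c
  T1 -> a
  T2 -> b

CYK table (by increasing span), restricted to cells inside w[0..2]:
  T[0,0] 'b' = {T2}  orig:{}
  T[1,1] 'c' = {S,T0}  orig:{S}
  T[2,2] 'c' = {S,T0}  orig:{S}
  T[0,1] 'bc' = ∅
  T[1,2] 'cc' = {A,S}
  T[0,2] 'bcc' = {S}

Original NTs in T[0,2] deriving "bcc": ["S"]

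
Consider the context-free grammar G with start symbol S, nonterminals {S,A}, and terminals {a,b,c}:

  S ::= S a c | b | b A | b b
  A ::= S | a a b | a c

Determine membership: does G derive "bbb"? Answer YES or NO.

Convert to CNF:
  S -> S X5 | T2 A | T2 T2 | b
  A -> S X3 | T0 T1 | T0 X4 | T2 A | T2 T2 | b
  T0 -> a
  T1 -> c
  T2 -> b
  X3 -> T0 T1
  X4 -> T0 T2
  X5 -> T0 T1

CYK fill:
  T[0,0] 'b' = {A,S,T2}  orig:{A,S}
  T[1,1] 'b' = {A,S,T2}  orig:{A,S}
  T[2,2] 'b' = {A,S,T2}  orig:{A,S}
  T[0,1] 'bb' = {A,S}
  T[1,2] 'bb' = {A,S}
  T[0,2] 'bbb' = {A,S}

S ∈ T[0,2] ⇒ YES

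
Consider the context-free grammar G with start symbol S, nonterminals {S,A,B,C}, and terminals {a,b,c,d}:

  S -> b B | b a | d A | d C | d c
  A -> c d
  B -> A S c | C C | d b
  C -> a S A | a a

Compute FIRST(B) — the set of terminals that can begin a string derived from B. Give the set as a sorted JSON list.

FIRST sets, iterate to fixpoint:
pass 1:
  A via A→c d: +{c}
  B via B→A S c: +{c}
  B via B→d b: +{d}
  C via C→a S A: +{a}
  S via S→b B: +{b}
  S via S→d A: +{d}
  FIRST[S]={b,d}  FIRST[A]={c}  FIRST[B]={c,d}  FIRST[C]={a}
pass 2:
  B via B→C C: +{a}
  FIRST[S]={b,d}  FIRST[A]={c}  FIRST[B]={a,c,d}  FIRST[C]={a}
pass 3: (no change)
  FIRST[S]={b,d}  FIRST[A]={c}  FIRST[B]={a,c,d}  FIRST[C]={a}

FIRST(B) = ["a", "c", "d"]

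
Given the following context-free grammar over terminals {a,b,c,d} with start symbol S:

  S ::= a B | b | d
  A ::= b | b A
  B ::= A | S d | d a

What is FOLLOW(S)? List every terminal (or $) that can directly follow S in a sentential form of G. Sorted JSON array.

FIRST iteration:
pass 1:
  A via A→b: +{b}
  B via B→A: +{b}
  B via B→d a: +{d}
  S via S→a B: +{a}
  S via S→b: +{b}
  S via S→d: +{d}
  FIRST(S)={a,b,d}  FIRST(A)={b}  FIRST(B)={b,d}
pass 2:
  B via B→S d: +{a}
  FIRST(S)={a,b,d}  FIRST(A)={b}  FIRST(B)={a,b,d}
pass 3: (no change)
  FIRST(S)={a,b,d}  FIRST(A)={b}  FIRST(B)={a,b,d}

FOLLOW iteration:
seed FOLLOW(S) with $
iter 1:
  B→S d: FOLLOW(S) ⊇ FIRST(d) = {d}; new: +{d}
  S→a B: FOLLOW(B) ⊇ FOLLOW(S) ⊇ {$,d}; new: +{$,d}
  FOLLOW(S)={$,d}  FOLLOW(A)={}  FOLLOW(B)={$,d}
iter 2:
  B→A: FOLLOW(A) ⊇ FOLLOW(B) ⊇ {$,d}; new: +{$,d}
  FOLLOW(S)={$,d}  FOLLOW(A)={$,d}  FOLLOW(B)={$,d}
iter 3: done
  FOLLOW(S)={$,d}  FOLLOW(A)={$,d}  FOLLOW(B)={$,d}

FOLLOW(S) = ["$", "d"]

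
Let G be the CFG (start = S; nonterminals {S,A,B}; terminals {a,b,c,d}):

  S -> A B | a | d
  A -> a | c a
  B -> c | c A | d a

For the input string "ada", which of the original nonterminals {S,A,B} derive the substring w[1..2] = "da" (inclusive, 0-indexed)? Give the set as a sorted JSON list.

Convert to CNF:
  S -> A B | a | d
  A -> T0 T1 | a
  B -> T0 A | T2 T1 | c
  T0 -> c
  T1 -> a
  T2 -> d

CYK table (by increasing span) (cells [i..j] with 1 ≤ i ≤ j ≤ 2 only):
  T[1,1] 'd' = {S,T2}  orig:{S}
  T[2,2] 'a' = {A,S,T1}  orig:{A,S}
  T[1,2] 'da' = {B}

Original NTs in T[1,2] deriving "da": ["B"]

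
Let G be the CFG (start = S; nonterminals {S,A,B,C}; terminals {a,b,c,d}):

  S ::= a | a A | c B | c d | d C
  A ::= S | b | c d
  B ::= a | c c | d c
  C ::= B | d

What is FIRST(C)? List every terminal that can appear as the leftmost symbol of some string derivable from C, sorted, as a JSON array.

Compute FIRST by fixpoint:
iter 1:
  A via A→b: +{b}
  A via A→c d: +{c}
  B via B→a: +{a}
  B via B→c c: +{c}
  B via B→d c: +{d}
  C via C→B: +{a,c,d}
  S via S→a: +{a}
  S via S→c B: +{c}
  S via S→d C: +{d}
  FIRST(S)={a,c,d}  FIRST(A)={b,c}  FIRST(B)={a,c,d}  FIRST(C)={a,c,d}
iter 2:
  A via A→S: +{a,d}
  FIRST(S)={a,c,d}  FIRST(A)={a,b,c,d}  FIRST(B)={a,c,d}  FIRST(C)={a,c,d}
iter 3: (stable)
  FIRST(S)={a,c,d}  FIRST(A)={a,b,c,d}  FIRST(B)={a,c,d}  FIRST(C)={a,c,d}

FIRST(C) = ["a", "c", "d"]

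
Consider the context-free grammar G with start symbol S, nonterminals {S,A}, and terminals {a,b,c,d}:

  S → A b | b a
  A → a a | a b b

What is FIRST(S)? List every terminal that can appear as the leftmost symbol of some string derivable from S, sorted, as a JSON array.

FIRST iteration:
round 1:
  A via A→a a: +{a}
  S via S→A b: +{a}
  S via S→b a: +{b}
  FIRST(S)={a,b}  FIRST(A)={a}
round 2: done
  FIRST(S)={a,b}  FIRST(A)={a}

FIRST(S) = ["a", "b"]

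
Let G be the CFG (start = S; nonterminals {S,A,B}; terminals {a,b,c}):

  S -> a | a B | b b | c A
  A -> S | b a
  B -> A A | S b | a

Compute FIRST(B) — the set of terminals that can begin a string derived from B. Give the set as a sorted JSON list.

Compute FIRST by fixpoint:
round 1:
  A via A→b a: +{b}
  B via B→A A: +{b}
  B via B→a: +{a}
  S via S→a: +{a}
  S via S→b b: +{b}
  S via S→c A: +{c}
  FIRST(S)={a,b,c}  FIRST(A)={b}  FIRST(B)={a,b}
round 2:
  A via A→S: +{a,c}
  B via B→A A: +{c}
  FIRST(S)={a,b,c}  FIRST(A)={a,b,c}  FIRST(B)={a,b,c}
round 3: (no change)
  FIRST(S)={a,b,c}  FIRST(A)={a,b,c}  FIRST(B)={a,b,c}

FIRST(B) = ["a", "b", "c"]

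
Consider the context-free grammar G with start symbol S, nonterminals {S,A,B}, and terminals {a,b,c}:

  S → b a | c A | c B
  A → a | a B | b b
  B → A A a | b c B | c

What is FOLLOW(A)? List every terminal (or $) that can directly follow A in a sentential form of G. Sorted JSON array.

Compute FIRST by fixpoint:
iter 1:
  A via A→a: +{a}
  A via A→b b: +{b}
  B via B→A A a: +{a,b}
  B via B→c: +{c}
  S via S→b a: +{b}
  S via S→c A: +{c}
  FIRST[S]={b,c}  FIRST[A]={a,b}  FIRST[B]={a,b,c}
iter 2: (stable)
  FIRST[S]={b,c}  FIRST[A]={a,b}  FIRST[B]={a,b,c}

FOLLOW iteration:
FOLLOW(S) := {$}
iter 1:
  B→A A a: FOLLOW(A) ⊇ FIRST(A) = {a,b}; new: +{a,b}
  S→c A: FOLLOW(A) ⊇ FOLLOW(S) ⊇ {$}; new: +{$}
  S→c B: FOLLOW(B) ⊇ FOLLOW(S) ⊇ {$}; new: +{$}
  FOLLOW[S]={$}  FOLLOW[A]={$,a,b}  FOLLOW[B]={$}
iter 2:
  A→a B: FOLLOW(B) ⊇ FOLLOW(A) ⊇ {$,a,b}; new: +{a,b}
  FOLLOW[S]={$}  FOLLOW[A]={$,a,b}  FOLLOW[B]={$,a,b}
iter 3: (stable)
  FOLLOW[S]={$}  FOLLOW[A]={$,a,b}  FOLLOW[B]={$,a,b}

FOLLOW(A) = ["$", "a", "b"]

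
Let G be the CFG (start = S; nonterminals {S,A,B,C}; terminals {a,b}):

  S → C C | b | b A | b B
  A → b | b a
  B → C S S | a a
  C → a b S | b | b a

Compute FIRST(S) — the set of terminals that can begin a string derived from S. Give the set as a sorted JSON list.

FIRST iteration:
iter 1:
  A via A→b: +{b}
  B via B→a a: +{a}
  C via C→a b S: +{a}
  C via C→b: +{b}
  S via S→C C: +{a,b}
  S: {a,b}  A: {b}  B: {a}  C: {a,b}
iter 2:
  B via B→C S S: +{b}
  S: {a,b}  A: {b}  B: {a,b}  C: {a,b}
iter 3: (stable)
  S: {a,b}  A: {b}  B: {a,b}  C: {a,b}

FIRST(S) = ["a", "b"]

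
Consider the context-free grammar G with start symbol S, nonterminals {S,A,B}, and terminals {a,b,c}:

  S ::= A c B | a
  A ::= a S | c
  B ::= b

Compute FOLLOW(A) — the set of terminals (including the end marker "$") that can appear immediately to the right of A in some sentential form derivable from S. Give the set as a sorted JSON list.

FIRST sets, iterate to fixpoint:
round 1:
  A via A→a S: +{a}
  A via A→c: +{c}
  B via B→b: +{b}
  S via S→A c B: +{a,c}
  S: {a,c}  A: {a,c}  B: {b}
round 2: (stable)
  S: {a,c}  A: {a,c}  B: {b}

FOLLOW iteration:
seed FOLLOW(S) with $
pass 1:
  S→A c B: FOLLOW(A) ⊇ FIRST(c) = {c}; new: +{c}
  S→A c B: FOLLOW(B) ⊇ FOLLOW(S) ⊇ {$}; new: +{$}
  FOLLOW[S]={$}  FOLLOW[A]={c}  FOLLOW[B]={$}
pass 2:
  A→a S: FOLLOW(S) ⊇ FOLLOW(A) ⊇ {c}; new: +{c}
  S→A c B: FOLLOW(B) ⊇ FOLLOW(S) ⊇ {$,c}; new: +{c}
  FOLLOW[S]={$,c}  FOLLOW[A]={c}  FOLLOW[B]={$,c}
pass 3: (no change)
  FOLLOW[S]={$,c}  FOLLOW[A]={c}  FOLLOW[B]={$,c}

FOLLOW(A) = ["c"]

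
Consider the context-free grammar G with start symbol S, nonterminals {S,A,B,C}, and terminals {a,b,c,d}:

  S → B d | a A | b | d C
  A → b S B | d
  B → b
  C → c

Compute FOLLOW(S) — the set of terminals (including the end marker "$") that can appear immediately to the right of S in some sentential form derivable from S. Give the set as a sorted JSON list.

FIRST iteration:
pass 1:
  A via A→b S B: +{b}
  A via A→d: +{d}
  B via B→b: +{b}
  C via C→c: +{c}
  S via S→B d: +{b}
  S via S→a A: +{a}
  S via S→d C: +{d}
  FIRST(S)={a,b,d}  FIRST(A)={b,d}  FIRST(B)={b}  FIRST(C)={c}
pass 2: — fixpoint
  FIRST(S)={a,b,d}  FIRST(A)={b,d}  FIRST(B)={b}  FIRST(C)={c}

FOLLOW sets:
initialize: $ ∈ FOLLOW(S)
pass 1:
  A→b S B: FOLLOW(S) ⊇ FIRST(B) = {b}; new: +{b}
  S→B d: FOLLOW(B) ⊇ FIRST(d) = {d}; new: +{d}
  S→a A: FOLLOW(A) ⊇ FOLLOW(S) ⊇ {$,b}; new: +{$,b}
  S→d C: FOLLOW(C) ⊇ FOLLOW(S) ⊇ {$,b}; new: +{$,b}
  S: {$,b}  A: {$,b}  B: {d}  C: {$,b}
pass 2:
  A→b S B: FOLLOW(B) ⊇ FOLLOW(A) ⊇ {$,b}; new: +{$,b}
  S: {$,b}  A: {$,b}  B: {$,b,d}  C: {$,b}
pass 3: (stable)
  S: {$,b}  A: {$,b}  B: {$,b,d}  C: {$,b}

FOLLOW(S) = ["$", "b"]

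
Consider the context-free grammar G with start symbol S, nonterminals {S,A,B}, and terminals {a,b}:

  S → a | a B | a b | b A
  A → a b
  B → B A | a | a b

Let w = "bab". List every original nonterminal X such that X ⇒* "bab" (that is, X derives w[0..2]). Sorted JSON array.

Convert to CNF:
  S -> T0 B | T0 T1 | T1 A | a
  A -> T0 T1
  B -> B A | T0 T1 | a
  T0 -> a
  T1 -> b

Fill CYK table bottom-up — only the sub-triangle for w[0..2]:
  cell(0,0) b: {T1}  orig:{}
  cell(1,1) a: {B,S,T0}  orig:{B,S}
  cell(2,2) b: {T1}  orig:{}
  cell(0,1) ba: ∅
  cell(1,2) ab: {A,B,S}
  cell(0,2) bab: {S}

Original NTs in T[0,2] deriving "bab": ["S"]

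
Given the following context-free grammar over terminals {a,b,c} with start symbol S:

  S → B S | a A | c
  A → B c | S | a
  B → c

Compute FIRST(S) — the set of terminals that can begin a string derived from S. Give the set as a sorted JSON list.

Compute FIRST by fixpoint:
round 1:
  A via A→a: +{a}
  B via B→c: +{c}
  S via S→B S: +{c}
  S via S→a A: +{a}
  S: {a,c}  A: {a}  B: {c}
round 2:
  A via A→B c: +{c}
  S: {a,c}  A: {a,c}  B: {c}
round 3: (no change)
  S: {a,c}  A: {a,c}  B: {c}

FIRST(S) = ["a", "c"]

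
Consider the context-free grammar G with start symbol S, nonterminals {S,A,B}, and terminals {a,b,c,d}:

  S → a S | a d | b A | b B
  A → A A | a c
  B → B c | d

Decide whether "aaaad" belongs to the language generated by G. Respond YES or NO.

Convert to CNF:
  S -> T0 S | T0 T2 | T3 A | T3 B
  A -> A A | T0 T1
  B -> B T1 | d
  T0 -> a
  T1 -> c
  T2 -> d
  T3 -> b

CYK table (by increasing span):
  T[0,0] 'a' = {T0}  orig:{}
  T[1,1] 'a' = {T0}  orig:{}
  T[2,2] 'a' = {T0}  orig:{}
  T[3,3] 'a' = {T0}  orig:{}
  T[4,4] 'd' = {B,T2}  orig:{B}
  T[0,1] 'aa' = ∅
  T[1,2] 'aa' = ∅
  T[2,3] 'aa' = ∅
  T[3,4] 'ad' = {S}
  T[0,2] 'aaa' = ∅
  T[1,3] 'aaa' = ∅
  T[2,4] 'aad' = {S}
  T[0,3] 'aaaa' = ∅
  T[1,4] 'aaad' = {S}
  T[0,4] 'aaaad' = {S}

S ∈ T[0,4] ⇒ YES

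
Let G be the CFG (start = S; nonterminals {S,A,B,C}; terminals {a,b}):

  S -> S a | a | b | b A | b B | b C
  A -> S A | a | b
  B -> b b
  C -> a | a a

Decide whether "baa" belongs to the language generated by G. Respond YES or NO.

CNF form of G:
  S -> S T1 | T0 A | T0 B | T0 C | a | b
  A -> S A | a | b
  B -> T0 T0
  C -> T1 T1 | a
  T0 -> b
  T1 -> a

CYK table (by increasing span):
  cell(0,0) b: {A,S,T0}  orig:{A,S}
  cell(1,1) a: {A,C,S,T1}  orig:{A,C,S}
  cell(2,2) a: {A,C,S,T1}  orig:{A,C,S}
  cell(0,1) ba: {A,S}
  cell(1,2) aa: {A,C,S}
  cell(0,2) baa: {A,S}

S ∈ T[0,2] ⇒ YES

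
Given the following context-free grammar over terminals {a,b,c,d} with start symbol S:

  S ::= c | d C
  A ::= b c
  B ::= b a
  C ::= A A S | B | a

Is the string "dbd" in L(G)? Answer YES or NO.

Convert to CNF:
  S -> T3 C | c
  A -> T0 T1
  B -> T0 T2
  C -> A X4 | T0 T2 | a
  T0 -> b
  T1 -> c
  T2 -> a
  T3 -> d
  X4 -> A S

CYK table (by increasing span):
  [0..0]={T3}  "d"  orig:{}
  [1..1]={T0}  "b"  orig:{}
  [2..2]={T3}  "d"  orig:{}
  [0..1]=∅  "db"
  [1..2]=∅  "bd"
  [0..2]=∅  "dbd"

S ∉ T[0,2] ⇒ NO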